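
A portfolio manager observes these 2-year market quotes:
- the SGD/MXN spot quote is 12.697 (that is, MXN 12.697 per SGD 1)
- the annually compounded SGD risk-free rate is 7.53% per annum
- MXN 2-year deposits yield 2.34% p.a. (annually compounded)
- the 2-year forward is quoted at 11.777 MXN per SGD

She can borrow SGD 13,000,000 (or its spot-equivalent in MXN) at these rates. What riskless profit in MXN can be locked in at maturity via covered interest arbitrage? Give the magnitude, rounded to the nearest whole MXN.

T = 2 years.
Route A — deposit SGD, sell forward: 13,000,000 × 1.15627009 × 11.777 = MXN 177,026,107.05.
Route B — convert at spot, deposit MXN: 13,000,000 × 12.697 × 1.04734756 = MXN 172,876,235.60.
The quoted forward overvalues SGD, so borrow MXN, buy SGD at spot, deposit the SGD at 7.53%, and sell the proceeds forward at 11.777.
The gap between the two covered legs is MXN 4,149,871.

MXN 4,149,871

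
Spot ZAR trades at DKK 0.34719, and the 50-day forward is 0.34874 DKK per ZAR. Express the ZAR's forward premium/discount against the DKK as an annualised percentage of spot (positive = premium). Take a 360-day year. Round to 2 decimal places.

+3.21%

T = 50/360 years.
(F − S)/S = (0.34874 − 0.34719)/0.34719 = 0.0044644.
×(1/T) gives 3.21% p.a.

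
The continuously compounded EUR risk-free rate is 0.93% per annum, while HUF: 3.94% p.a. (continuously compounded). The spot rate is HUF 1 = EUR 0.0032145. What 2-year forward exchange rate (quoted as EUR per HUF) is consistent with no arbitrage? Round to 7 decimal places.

T = 2 years.
Growth of 1 EUR over T: e^(0.0093×2) = 1.0187741.
HUF accumulates by e^(0.0394×2) = 1.0819879.
So F = 0.0032145 × 1.0187741 / 1.0819879 = 0.003026697 (EUR/HUF).

0.0030267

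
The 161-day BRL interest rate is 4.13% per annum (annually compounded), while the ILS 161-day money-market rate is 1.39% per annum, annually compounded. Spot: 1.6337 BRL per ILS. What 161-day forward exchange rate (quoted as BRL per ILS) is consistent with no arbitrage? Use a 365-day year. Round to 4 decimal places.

1.6530

T = 161/365 years.
BRL accumulates by (1 + 0.0413)^(161/365) = 1.0180114.
ILS growth factor: (1 + 0.0139)^(161/365) = 1.0061076.
Forward (BRL per ILS) = 1.6337 × 1.0180114 / 1.0061076 = 1.653029.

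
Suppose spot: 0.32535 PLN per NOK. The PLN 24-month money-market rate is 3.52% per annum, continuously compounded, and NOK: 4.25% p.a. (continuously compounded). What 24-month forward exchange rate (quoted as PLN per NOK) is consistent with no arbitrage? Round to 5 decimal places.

0.32063

T = 2 years.
PLN growth factor: e^(0.0352×2) = 1.0729373.
NOK growth factor: e^(0.0425×2) = 1.0887171.
CIP: F = S · (grow PLN)/(grow NOK) = 0.32535 × 1.0729373/1.0887171 = 0.3206344 PLN per NOK.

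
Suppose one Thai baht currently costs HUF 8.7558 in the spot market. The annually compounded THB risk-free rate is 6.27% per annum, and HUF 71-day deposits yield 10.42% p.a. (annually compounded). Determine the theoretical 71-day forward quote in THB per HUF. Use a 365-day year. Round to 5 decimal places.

T = 71/365 years.
HUF growth factor: (1 + 0.1042)^(71/365) = 1.0194682.
THB accumulates by (1 + 0.0627)^(71/365) = 1.0118996.
So F = 8.7558 × 1.0194682 / 1.0118996 = 8.821290 (HUF/THB).
Invert for THB per HUF: 1 / 8.821290 = 0.11336.

0.11336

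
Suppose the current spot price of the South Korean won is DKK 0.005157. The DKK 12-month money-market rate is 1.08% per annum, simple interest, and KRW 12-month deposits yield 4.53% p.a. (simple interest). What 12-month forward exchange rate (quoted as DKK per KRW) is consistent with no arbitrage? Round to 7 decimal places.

T = 1 year.
Growth of 1 DKK over T: 1 + 0.0108×1 = 1.010800.
KRW accumulates by 1 + 0.0453×1 = 1.045300.
CIP: F = S · (grow DKK)/(grow KRW) = 0.005157 × 1.010800/1.045300 = 0.004986794 DKK per KRW.

0.0049868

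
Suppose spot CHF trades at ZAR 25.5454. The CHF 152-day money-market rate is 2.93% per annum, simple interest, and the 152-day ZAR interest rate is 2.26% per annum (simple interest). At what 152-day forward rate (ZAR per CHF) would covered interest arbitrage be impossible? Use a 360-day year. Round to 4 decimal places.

T = 152/360 years.
ZAR accumulates by 1 + 0.0226×152/360 = 1.00954222.
CHF growth factor: 1 + 0.0293×152/360 = 1.01237111.
Forward (ZAR per CHF) = 25.5454 × 1.00954222 / 1.01237111 = 25.474018.

25.4740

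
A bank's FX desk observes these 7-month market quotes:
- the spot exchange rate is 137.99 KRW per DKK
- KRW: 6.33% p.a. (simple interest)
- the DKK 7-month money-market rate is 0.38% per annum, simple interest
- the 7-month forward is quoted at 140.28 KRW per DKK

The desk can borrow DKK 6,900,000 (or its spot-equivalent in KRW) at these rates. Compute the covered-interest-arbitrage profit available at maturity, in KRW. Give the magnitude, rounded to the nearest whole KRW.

T = 7/12 years.
Keep in DKK, deliver into the forward: 6,900,000·1.00221666667·140.28 = KRW 970,077,582.60.
Swap to KRW now, deposit: 6,900,000·137.99·1.036925 = KRW 987,288,437.18.
The quoted forward undervalues DKK, so borrow DKK, convert to KRW at spot, deposit the KRW at 6.33%, and buy DKK forward at 140.28 to cover the loan.
Profit = 987,288,437.18 − 970,077,582.60 = KRW 17,210,855.

KRW 17,210,855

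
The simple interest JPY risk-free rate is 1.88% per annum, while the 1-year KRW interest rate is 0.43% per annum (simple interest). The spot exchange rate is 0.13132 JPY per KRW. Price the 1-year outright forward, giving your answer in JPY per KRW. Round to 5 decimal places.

T = 1 year.
JPY growth factor: 1 + 0.0188×1 = 1.018800.
Growth of 1 KRW over T: 1 + 0.0043×1 = 1.004300.
So F = 0.13132 × 1.018800 / 1.004300 = 0.1332160 (JPY/KRW).

0.13322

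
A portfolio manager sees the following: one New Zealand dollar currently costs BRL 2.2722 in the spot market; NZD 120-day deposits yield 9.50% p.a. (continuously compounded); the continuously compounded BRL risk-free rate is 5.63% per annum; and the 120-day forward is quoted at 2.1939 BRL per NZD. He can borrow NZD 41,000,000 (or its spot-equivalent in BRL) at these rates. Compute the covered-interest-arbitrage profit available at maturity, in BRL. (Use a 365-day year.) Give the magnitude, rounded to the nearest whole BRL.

BRL 2,096,987

T = 120/365 years.
Invest the NZD and cover forward: 41,000,000 × 1.0317257408 × 2.1939 = BRL 92,803,627.21.
Convert at spot and invest in BRL: 41,000,000 × 2.2722 × 1.0186819533 = BRL 94,900,614.51.
The quoted forward undervalues NZD, so borrow NZD, convert to BRL at spot, deposit the BRL at 5.63%, and buy NZD forward at 2.1939 to cover the loan.
Profit = 94,900,614.51 − 92,803,627.21 = BRL 2,096,987.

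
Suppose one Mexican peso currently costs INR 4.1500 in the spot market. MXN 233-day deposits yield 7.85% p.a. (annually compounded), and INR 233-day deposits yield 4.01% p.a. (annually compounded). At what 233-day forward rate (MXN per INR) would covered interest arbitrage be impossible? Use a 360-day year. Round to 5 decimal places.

0.24668

T = 233/360 years.
INR accumulates by (1 + 0.0401)^(233/360) = 1.0257733.
MXN growth factor: (1 + 0.0785)^(233/360) = 1.0501273.
CIP: F = S · (grow INR)/(grow MXN) = 4.15 × 1.0257733/1.0501273 = 4.053755 INR per MXN.
Quoted the other way: 1/4.053755 = 0.24668 MXN per INR.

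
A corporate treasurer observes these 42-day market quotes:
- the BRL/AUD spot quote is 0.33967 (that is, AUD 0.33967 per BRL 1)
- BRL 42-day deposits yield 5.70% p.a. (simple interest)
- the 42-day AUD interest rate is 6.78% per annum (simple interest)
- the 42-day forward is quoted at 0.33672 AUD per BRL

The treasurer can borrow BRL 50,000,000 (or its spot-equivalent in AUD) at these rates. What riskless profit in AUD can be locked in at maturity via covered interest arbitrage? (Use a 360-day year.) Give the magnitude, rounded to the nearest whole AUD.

T = 42/360 years.
Keep in BRL, deliver into the forward: 50,000,000·1.006650·0.33672 = AUD 16,947,959.40.
Swap to AUD now, deposit: 50,000,000·0.33967·1.007910 = AUD 17,117,839.49.
The quoted forward undervalues BRL, so borrow BRL, convert to AUD at spot, deposit the AUD at 6.78%, and buy BRL forward at 0.33672 to cover the loan.
Arbitrage profit = |16,947,959.40 − 17,117,839.49| = AUD 169,880.

AUD 169,880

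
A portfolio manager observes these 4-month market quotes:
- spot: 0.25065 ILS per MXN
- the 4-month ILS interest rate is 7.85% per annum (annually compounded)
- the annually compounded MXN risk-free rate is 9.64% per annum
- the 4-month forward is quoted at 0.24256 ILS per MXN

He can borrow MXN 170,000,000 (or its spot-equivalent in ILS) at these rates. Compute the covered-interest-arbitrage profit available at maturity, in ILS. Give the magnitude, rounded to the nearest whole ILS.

ILS 1,177,719

T = 4/12 years.
Invest the MXN and cover forward: 170,000,000 × 1.031152761 × 0.24256 = ILS 42,519,790.33.
Convert at spot and invest in ILS: 170,000,000 × 0.25065 × 1.0255103546 = ILS 43,697,508.96.
The quoted forward undervalues MXN, so borrow MXN, convert to ILS at spot, deposit the ILS at 7.85%, and buy MXN forward at 0.24256 to cover the loan.
Profit = 43,697,508.96 − 42,519,790.33 = ILS 1,177,719.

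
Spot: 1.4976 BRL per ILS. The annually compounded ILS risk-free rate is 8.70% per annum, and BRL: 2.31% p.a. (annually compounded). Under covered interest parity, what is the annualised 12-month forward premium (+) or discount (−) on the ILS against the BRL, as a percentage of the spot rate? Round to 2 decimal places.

-5.88%

T = 1 year.
CIP forward (BRL per ILS) = 1.4976 × 1.023100/1.087000 = 1.4095626.
(F − S)/S ÷ T = (1.4095626 − 1.4976)/1.4976/1 = -0.058786 → -5.88%.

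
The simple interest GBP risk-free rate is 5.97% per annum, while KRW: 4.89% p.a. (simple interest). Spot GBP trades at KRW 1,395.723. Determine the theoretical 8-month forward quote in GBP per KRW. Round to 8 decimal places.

T = 8/12 years.
KRW growth factor: 1 + 0.0489×8/12 = 1.032600.
Growth of 1 GBP over T: 1 + 0.0597×8/12 = 1.039800.
Forward (KRW per GBP) = 1395.723 × 1.032600 / 1.039800 = 1386.058.
Invert for GBP per KRW: 1 / 1386.058 = 0.00072147.

0.00072147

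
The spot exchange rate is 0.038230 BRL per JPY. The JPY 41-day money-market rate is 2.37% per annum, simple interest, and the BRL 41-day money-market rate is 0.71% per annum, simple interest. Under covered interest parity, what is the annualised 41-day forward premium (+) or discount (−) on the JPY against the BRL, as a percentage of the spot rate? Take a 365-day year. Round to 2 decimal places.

T = 41/365 years.
CIP forward (BRL per JPY) = 0.03823 × 1.0007975/1.0026622 = 0.038158902.
Annualised premium = (F − S)/S × (1/T) = (0.038158902 − 0.03823)/0.03823 ÷ (41/365) = -1.66%.

-1.66%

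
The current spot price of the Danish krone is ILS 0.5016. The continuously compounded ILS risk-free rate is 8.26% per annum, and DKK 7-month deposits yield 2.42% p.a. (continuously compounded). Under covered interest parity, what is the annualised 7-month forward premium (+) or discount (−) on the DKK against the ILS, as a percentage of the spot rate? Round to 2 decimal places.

T = 7/12 years.
CIP forward (ILS per DKK) = 0.5016 × 1.049363/1.0142168 = 0.5189822.
Annualised premium = (F − S)/S × (1/T) = (0.5189822 − 0.5016)/0.5016 ÷ (7/12) = 5.94%.

+5.94%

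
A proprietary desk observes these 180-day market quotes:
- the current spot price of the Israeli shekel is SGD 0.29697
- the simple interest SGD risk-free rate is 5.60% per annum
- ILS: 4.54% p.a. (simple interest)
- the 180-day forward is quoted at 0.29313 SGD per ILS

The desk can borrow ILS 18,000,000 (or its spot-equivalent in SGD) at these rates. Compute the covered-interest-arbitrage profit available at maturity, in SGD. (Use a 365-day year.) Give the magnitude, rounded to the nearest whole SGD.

T = 180/365 years.
Invest the ILS and cover forward: 18,000,000 × 1.022389041 × 0.29313 = SGD 5,394,472.19.
Convert at spot and invest in SGD: 18,000,000 × 0.29697 × 1.027616438 = SGD 5,493,082.56.
The quoted forward undervalues ILS, so borrow ILS, convert to SGD at spot, deposit the SGD at 5.60%, and buy ILS forward at 0.29313 to cover the loan.
The gap between the two covered legs is SGD 98,610.

SGD 98,610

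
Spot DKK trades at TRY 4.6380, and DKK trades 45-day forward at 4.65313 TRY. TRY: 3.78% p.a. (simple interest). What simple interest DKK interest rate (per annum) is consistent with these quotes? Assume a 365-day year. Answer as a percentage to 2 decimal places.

T = 45/365 years.
F/S = 4.65313/4.638 = 1.0032622 = (growth of TRY) / (growth of DKK).
TRY growth factor: 1 + 0.0378×45/365 = 1.0046603.
So the DKK growth factor = 1.0013936.
(1.0013936 − 1)/T = 0.011304, i.e. 1.13%.

1.13%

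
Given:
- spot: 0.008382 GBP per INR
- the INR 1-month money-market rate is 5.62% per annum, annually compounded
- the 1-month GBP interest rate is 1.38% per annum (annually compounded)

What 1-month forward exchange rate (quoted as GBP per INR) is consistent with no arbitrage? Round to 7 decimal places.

0.0083534

T = 1/12 years.
Growth of 1 GBP over T: (1 + 0.0138)^(1/12) = 1.0011428.
INR growth factor: (1 + 0.0562)^(1/12) = 1.0045669.
CIP: F = S · (grow GBP)/(grow INR) = 0.008382 × 1.0011428/1.0045669 = 0.008353430 GBP per INR.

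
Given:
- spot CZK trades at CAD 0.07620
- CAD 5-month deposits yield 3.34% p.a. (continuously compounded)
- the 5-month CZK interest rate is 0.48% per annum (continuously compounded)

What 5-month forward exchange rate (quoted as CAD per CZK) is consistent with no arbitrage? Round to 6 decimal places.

T = 5/12 years.
CAD accumulates by e^(0.0334×5/12) = 1.014014.
CZK accumulates by e^(0.0048×5/12) = 1.002002.
CIP: F = S · (grow CAD)/(grow CZK) = 0.0762 × 1.014014/1.002002 = 0.07711349 CAD per CZK.

0.077113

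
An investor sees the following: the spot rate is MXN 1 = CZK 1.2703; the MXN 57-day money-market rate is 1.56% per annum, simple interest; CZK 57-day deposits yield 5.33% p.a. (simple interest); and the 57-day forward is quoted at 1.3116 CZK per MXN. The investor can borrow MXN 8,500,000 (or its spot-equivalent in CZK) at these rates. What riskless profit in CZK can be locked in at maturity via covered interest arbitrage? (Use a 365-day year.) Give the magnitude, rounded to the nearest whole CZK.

CZK 288,336

T = 57/365 years.
Invest the MXN and cover forward: 8,500,000 × 1.0024361644 × 1.3116 = CZK 11,175,759.82.
Convert at spot and invest in CZK: 8,500,000 × 1.2703 × 1.0083235616 = CZK 10,887,424.07.
The quoted forward overvalues MXN, so borrow CZK, buy MXN at spot, deposit the MXN at 1.56%, and sell the proceeds forward at 1.3116.
The gap between the two covered legs is CZK 288,336.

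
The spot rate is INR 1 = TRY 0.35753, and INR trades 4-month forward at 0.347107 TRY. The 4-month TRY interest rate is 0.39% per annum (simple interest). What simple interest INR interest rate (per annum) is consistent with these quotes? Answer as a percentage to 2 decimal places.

T = 4/12 years.
F/S = 0.347107/0.35753 = 0.9708472 = (growth of TRY) / (growth of INR).
The TRY side grows by 1 + 0.0039×4/12 = 1.001300.
Hence g_INR = 1.0313672.
r = (1.0313672 − 1)/(4/12) = 0.094102 → 9.41%.

9.41%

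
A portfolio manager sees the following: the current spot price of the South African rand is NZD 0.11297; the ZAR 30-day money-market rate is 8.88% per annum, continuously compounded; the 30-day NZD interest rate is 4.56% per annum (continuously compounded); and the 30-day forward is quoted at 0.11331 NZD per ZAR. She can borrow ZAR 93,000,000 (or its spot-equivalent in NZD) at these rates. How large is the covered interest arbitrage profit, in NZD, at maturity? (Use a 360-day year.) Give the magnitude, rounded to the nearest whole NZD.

NZD 69,890

T = 30/360 years.
Route A — deposit ZAR, sell forward: 93,000,000 × 1.0074274477 × 0.11331 = NZD 10,616,099.18.
Route B — convert at spot, deposit NZD: 93,000,000 × 0.11297 × 1.0038072292 = NZD 10,546,209.55.
The quoted forward overvalues ZAR, so borrow NZD, buy ZAR at spot, deposit the ZAR at 8.88%, and sell the proceeds forward at 0.11331.
The gap between the two covered legs is NZD 69,890.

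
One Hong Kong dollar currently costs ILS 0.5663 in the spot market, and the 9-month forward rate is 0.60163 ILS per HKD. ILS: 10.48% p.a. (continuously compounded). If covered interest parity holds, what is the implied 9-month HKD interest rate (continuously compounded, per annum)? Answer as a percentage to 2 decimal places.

2.41%

T = 9/12 years.
F/S = 0.60163/0.5663 = 1.0623874 = (growth of ILS) / (growth of HKD).
The ILS side grows by e^(0.1048×9/12) = 1.0817715.
So the HKD growth factor = 1.0182458.
Take logs: ln 1.0182458 / (9/12) = 0.024108, so 2.41%.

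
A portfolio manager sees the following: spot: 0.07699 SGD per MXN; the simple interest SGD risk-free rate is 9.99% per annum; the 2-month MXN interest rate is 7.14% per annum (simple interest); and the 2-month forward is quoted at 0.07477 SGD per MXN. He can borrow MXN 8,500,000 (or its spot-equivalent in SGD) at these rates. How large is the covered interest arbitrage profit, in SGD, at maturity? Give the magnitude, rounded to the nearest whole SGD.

SGD 22,203

T = 2/12 years.
Keep in MXN, deliver into the forward: 8,500,000·1.011900·0.07477 = SGD 643,107.99.
Swap to SGD now, deposit: 8,500,000·0.07699·1.016650 = SGD 665,311.01.
The quoted forward undervalues MXN, so borrow MXN, convert to SGD at spot, deposit the SGD at 9.99%, and buy MXN forward at 0.07477 to cover the loan.
Arbitrage profit = |643,107.99 − 665,311.01| = SGD 22,203.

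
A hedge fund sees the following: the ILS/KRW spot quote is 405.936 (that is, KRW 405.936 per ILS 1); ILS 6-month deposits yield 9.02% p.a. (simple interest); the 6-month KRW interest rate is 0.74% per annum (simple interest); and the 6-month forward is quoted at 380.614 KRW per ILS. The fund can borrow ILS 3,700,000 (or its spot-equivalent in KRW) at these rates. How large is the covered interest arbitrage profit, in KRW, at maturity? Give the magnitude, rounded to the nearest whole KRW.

KRW 35,735,606

T = 6/12 years.
Route A — deposit ILS, sell forward: 3,700,000 × 1.045100 × 380.614 = KRW 1,471,784,858.18.
Route B — convert at spot, deposit KRW: 3,700,000 × 405.936 × 1.003700 = KRW 1,507,520,463.84.
The quoted forward undervalues ILS, so borrow ILS, convert to KRW at spot, deposit the KRW at 0.74%, and buy ILS forward at 380.614 to cover the loan.
The gap between the two covered legs is KRW 35,735,606.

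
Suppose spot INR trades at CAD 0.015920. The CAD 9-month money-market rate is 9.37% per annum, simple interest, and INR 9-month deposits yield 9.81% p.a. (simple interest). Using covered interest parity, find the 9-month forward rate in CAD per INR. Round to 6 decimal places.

T = 9/12 years.
CAD growth factor: 1 + 0.0937×9/12 = 1.070275.
INR accumulates by 1 + 0.0981×9/12 = 1.073575.
Forward (CAD per INR) = 0.01592 × 1.070275 / 1.073575 = 0.01587106.

0.015871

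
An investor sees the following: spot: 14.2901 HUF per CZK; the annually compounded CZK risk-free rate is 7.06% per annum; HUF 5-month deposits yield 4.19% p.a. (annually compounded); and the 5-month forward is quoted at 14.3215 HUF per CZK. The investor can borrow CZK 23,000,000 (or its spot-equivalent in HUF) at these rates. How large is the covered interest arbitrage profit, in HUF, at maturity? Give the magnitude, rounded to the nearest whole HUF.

T = 5/12 years.
Keep in CZK, deliver into the forward: 23,000,000·1.02883251924·14.3215 = HUF 338,891,773.26.
Swap to HUF now, deposit: 23,000,000·14.2901·1.01724957211 = HUF 334,341,756.54.
The quoted forward overvalues CZK, so borrow HUF, buy CZK at spot, deposit the CZK at 7.06%, and sell the proceeds forward at 14.3215.
Profit = 338,891,773.26 − 334,341,756.54 = HUF 4,550,017.

HUF 4,550,017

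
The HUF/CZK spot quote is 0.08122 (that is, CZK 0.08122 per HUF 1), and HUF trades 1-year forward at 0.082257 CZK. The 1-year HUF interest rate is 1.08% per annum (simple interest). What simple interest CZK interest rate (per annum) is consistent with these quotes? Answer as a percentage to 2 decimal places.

2.37%

T = 1 year.
CIP gives F = S · g_CZK/g_HUF, so g_CZK/g_HUF = 0.082257/0.08122 = 1.0127678.
The HUF side grows by 1 + 0.0108×1 = 1.010800.
Hence g_CZK = 1.0237057.
r = (1.0237057 − 1)/1 = 0.023706 → 2.37%.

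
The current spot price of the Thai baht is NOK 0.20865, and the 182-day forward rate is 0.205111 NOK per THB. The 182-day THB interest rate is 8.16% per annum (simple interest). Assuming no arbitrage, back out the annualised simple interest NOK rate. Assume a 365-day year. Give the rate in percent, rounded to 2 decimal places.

4.62%

T = 182/365 years.
By CIP, F/S equals the NOK-to-THB growth ratio: 0.205111/0.20865 = 0.9830386.
The THB side grows by 1 + 0.0816×182/365 = 1.0406882.
So the NOK growth factor = 1.0230367.
r = (1.0230367 − 1)/(182/365) = 0.046200 → 4.62%.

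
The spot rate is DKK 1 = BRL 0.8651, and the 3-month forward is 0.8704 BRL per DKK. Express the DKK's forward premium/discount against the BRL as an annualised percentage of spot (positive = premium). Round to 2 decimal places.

T = 3/12 years.
(F − S)/S = (0.8704 − 0.8651)/0.8651 = 0.0061265.
Per annum: 0.0061265 / (3/12) = 0.024506 = 2.45%.

+2.45%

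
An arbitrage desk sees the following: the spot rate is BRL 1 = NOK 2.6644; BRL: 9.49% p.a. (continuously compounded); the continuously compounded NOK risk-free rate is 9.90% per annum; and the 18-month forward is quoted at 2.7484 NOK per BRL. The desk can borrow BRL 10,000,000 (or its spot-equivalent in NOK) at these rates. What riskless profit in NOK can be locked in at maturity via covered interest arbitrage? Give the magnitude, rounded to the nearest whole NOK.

NOK 778,993

T = 18/12 years.
Route A — deposit BRL, sell forward: 10,000,000 × 1.152980121 × 2.7484 = NOK 31,688,505.65.
Route B — convert at spot, deposit NOK: 10,000,000 × 2.6644 × 1.1600927978 = NOK 30,909,512.50.
The quoted forward overvalues BRL, so borrow NOK, buy BRL at spot, deposit the BRL at 9.49%, and sell the proceeds forward at 2.7484.
Arbitrage profit = |31,688,505.65 − 30,909,512.50| = NOK 778,993.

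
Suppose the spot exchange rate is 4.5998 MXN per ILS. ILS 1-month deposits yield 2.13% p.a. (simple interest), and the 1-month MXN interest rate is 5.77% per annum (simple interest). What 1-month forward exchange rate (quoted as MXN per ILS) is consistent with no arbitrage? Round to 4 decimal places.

T = 1/12 years.
MXN accumulates by 1 + 0.0577×1/12 = 1.0048083.
Growth of 1 ILS over T: 1 + 0.0213×1/12 = 1.001775.
Forward (MXN per ILS) = 4.5998 × 1.0048083 / 1.001775 = 4.613728.

4.6137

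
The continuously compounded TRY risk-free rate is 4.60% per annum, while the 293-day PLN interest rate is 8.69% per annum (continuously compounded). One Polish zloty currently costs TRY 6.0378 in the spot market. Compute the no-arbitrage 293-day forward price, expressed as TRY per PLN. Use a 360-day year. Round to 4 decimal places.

T = 293/360 years.
Growth of 1 TRY over T: e^(0.0460×293/360) = 1.0381486.
Growth of 1 PLN over T: e^(0.0869×293/360) = 1.0732881.
CIP: F = S · (grow TRY)/(grow PLN) = 6.0378 × 1.0381486/1.0732881 = 5.840122 TRY per PLN.

5.8401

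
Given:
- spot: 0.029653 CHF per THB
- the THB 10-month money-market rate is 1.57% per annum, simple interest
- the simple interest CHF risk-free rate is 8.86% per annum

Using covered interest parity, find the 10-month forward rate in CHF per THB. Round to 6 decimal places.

T = 10/12 years.
Growth of 1 CHF over T: 1 + 0.0886×10/12 = 1.0738333.
THB growth factor: 1 + 0.0157×10/12 = 1.0130833.
So F = 0.029653 × 1.0738333 / 1.0130833 = 0.03143116 (CHF/THB).

0.031431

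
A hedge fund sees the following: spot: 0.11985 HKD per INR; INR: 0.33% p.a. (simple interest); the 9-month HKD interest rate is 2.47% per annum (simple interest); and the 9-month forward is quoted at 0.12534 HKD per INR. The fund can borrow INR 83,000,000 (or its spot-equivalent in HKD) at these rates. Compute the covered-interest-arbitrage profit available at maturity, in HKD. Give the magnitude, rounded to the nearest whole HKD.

HKD 297,140

T = 9/12 years.
Route A — deposit INR, sell forward: 83,000,000 × 1.002475 × 0.12534 = HKD 10,428,967.97.
Route B — convert at spot, deposit HKD: 83,000,000 × 0.11985 × 1.018525 = HKD 10,131,828.36.
The quoted forward overvalues INR, so borrow HKD, buy INR at spot, deposit the INR at 0.33%, and sell the proceeds forward at 0.12534.
Arbitrage profit = |10,428,967.97 − 10,131,828.36| = HKD 297,140.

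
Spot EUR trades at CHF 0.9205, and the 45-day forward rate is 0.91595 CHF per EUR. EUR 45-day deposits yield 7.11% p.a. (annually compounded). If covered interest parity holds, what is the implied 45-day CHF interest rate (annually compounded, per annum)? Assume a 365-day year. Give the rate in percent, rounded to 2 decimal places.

T = 45/365 years.
By CIP, F/S equals the CHF-to-EUR growth ratio: 0.91595/0.9205 = 0.9950570.
EUR growth factor: (1 + 0.0711)^(45/365) = 1.0085041.
Hence g_CHF = 1.0035191.
Annualise: 1.0035191^(365/45) − 1 = 0.028904 = 2.89%.

2.89%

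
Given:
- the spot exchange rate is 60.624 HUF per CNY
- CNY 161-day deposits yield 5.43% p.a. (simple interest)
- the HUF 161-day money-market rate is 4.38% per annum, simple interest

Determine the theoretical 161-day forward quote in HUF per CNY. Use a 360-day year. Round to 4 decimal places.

60.3461

T = 161/360 years.
HUF growth factor: 1 + 0.0438×161/360 = 1.01958833.
Growth of 1 CNY over T: 1 + 0.0543×161/360 = 1.02428417.
So F = 60.624 × 1.01958833 / 1.02428417 = 60.346069 (HUF/CNY).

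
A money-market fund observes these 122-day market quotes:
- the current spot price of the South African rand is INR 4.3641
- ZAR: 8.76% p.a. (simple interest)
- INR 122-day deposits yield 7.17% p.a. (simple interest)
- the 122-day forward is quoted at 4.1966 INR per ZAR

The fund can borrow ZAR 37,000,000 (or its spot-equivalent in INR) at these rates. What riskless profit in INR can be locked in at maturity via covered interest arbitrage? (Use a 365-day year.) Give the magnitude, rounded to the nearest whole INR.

T = 122/365 years.
Invest the ZAR and cover forward: 37,000,000 × 1.029280 × 4.1966 = INR 159,820,628.58.
Convert at spot and invest in INR: 37,000,000 × 4.3641 × 1.02396547945 = INR 165,341,446.71.
The quoted forward undervalues ZAR, so borrow ZAR, convert to INR at spot, deposit the INR at 7.17%, and buy ZAR forward at 4.1966 to cover the loan.
The gap between the two covered legs is INR 5,520,818.

INR 5,520,818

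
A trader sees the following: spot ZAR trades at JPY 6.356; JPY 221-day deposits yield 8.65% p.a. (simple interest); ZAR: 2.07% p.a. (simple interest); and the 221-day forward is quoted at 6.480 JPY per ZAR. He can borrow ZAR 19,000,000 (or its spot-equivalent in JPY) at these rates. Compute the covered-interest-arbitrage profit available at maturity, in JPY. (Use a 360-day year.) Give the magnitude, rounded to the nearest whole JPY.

T = 221/360 years.
Invest the ZAR and cover forward: 19,000,000 × 1.0127075 × 6.480 = JPY 124,684,547.40.
Convert at spot and invest in JPY: 19,000,000 × 6.356 × 1.05310138889 = JPY 127,176,736.13.
The quoted forward undervalues ZAR, so borrow ZAR, convert to JPY at spot, deposit the JPY at 8.65%, and buy ZAR forward at 6.480 to cover the loan.
Arbitrage profit = |124,684,547.40 − 127,176,736.13| = JPY 2,492,189.

JPY 2,492,189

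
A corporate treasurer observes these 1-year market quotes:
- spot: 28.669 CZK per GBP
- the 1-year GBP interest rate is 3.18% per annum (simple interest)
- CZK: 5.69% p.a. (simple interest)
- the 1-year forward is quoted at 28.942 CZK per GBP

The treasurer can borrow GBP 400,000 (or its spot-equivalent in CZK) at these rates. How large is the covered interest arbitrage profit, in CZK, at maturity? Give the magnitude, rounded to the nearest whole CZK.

CZK 175,164

T = 1 year.
Invest the GBP and cover forward: 400,000 × 1.031800 × 28.942 = CZK 11,944,942.24.
Convert at spot and invest in CZK: 400,000 × 28.669 × 1.056900 = CZK 12,120,106.44.
The quoted forward undervalues GBP, so borrow GBP, convert to CZK at spot, deposit the CZK at 5.69%, and buy GBP forward at 28.942 to cover the loan.
The gap between the two covered legs is CZK 175,164.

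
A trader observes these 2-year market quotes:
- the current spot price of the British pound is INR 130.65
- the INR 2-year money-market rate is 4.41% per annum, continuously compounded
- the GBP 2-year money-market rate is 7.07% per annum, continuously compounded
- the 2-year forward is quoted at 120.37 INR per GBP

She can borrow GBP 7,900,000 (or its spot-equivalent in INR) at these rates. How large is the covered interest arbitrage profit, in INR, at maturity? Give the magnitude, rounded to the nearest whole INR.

T = 2 years.
Invest the GBP and cover forward: 7,900,000 × 1.15188530997 × 120.37 = INR 1,095,354,234.61.
Convert at spot and invest in INR: 7,900,000 × 130.65 × 1.092206541494 = INR 1,127,304,598.70.
The quoted forward undervalues GBP, so borrow GBP, convert to INR at spot, deposit the INR at 4.41%, and buy GBP forward at 120.37 to cover the loan.
Profit = 1,127,304,598.70 − 1,095,354,234.61 = INR 31,950,364.

INR 31,950,364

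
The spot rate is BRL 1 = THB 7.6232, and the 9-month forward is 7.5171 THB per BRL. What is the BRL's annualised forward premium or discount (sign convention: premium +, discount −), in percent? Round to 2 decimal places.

-1.86%

T = 9/12 years.
Period premium: (7.5171 − 7.6232)/7.6232 = -0.0139180.
Annualise by dividing by T: -0.0139180 / (9/12) = -0.018557 → -1.86%.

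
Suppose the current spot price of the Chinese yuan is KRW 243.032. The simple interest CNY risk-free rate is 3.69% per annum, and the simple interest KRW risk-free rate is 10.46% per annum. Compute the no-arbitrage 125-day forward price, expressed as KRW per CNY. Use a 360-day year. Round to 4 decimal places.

248.6727

T = 125/360 years.
Growth of 1 KRW over T: 1 + 0.1046×125/360 = 1.036319444.
CNY growth factor: 1 + 0.0369×125/360 = 1.0128125.
Forward (KRW per CNY) = 243.032 × 1.036319444 / 1.0128125 = 248.672669.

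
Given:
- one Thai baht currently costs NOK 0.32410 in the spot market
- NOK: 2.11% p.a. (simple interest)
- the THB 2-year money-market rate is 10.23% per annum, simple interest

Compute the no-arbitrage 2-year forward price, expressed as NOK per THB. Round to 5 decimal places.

0.28041

T = 2 years.
NOK growth factor: 1 + 0.0211×2 = 1.042200.
Growth of 1 THB over T: 1 + 0.1023×2 = 1.204600.
So F = 0.3241 × 1.042200 / 1.204600 = 0.2804060 (NOK/THB).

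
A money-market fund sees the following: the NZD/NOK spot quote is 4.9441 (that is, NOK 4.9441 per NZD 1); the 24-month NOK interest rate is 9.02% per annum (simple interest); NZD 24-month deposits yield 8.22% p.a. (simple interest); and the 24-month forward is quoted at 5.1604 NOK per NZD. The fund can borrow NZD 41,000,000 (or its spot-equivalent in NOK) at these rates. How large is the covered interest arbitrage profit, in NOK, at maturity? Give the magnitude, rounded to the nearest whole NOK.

T = 2 years.
Invest the NZD and cover forward: 41,000,000 × 1.164400 × 5.1604 = NOK 246,359,560.16.
Convert at spot and invest in NOK: 41,000,000 × 4.9441 × 1.180400 = NOK 239,276,641.24.
The quoted forward overvalues NZD, so borrow NOK, buy NZD at spot, deposit the NZD at 8.22%, and sell the proceeds forward at 5.1604.
Profit = 246,359,560.16 − 239,276,641.24 = NOK 7,082,919.

NOK 7,082,919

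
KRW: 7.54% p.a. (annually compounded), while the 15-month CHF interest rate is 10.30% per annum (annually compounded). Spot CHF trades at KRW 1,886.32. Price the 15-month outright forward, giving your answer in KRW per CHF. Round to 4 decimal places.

T = 15/12 years.
Growth of 1 KRW over T: (1 + 0.0754)^(15/12) = 1.0951220922.
CHF accumulates by (1 + 0.1030)^(15/12) = 1.1303667927.
CIP: F = S · (grow KRW)/(grow CHF) = 1886.32 × 1.0951220922/1.1303667927 = 1827.504770 KRW per CHF.

1827.5048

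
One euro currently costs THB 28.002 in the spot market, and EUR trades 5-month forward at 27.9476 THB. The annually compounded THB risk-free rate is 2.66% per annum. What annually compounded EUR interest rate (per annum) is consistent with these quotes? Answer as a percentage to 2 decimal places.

3.14%

T = 5/12 years.
F/S = 27.9476/28.002 = 0.9980573 = (growth of THB) / (growth of EUR).
THB growth factor: (1 + 0.0266)^(5/12) = 1.0109985.
Hence g_EUR = 1.0129664.
Annualise: 1.0129664^(12/5) − 1 = 0.031402 = 3.14%.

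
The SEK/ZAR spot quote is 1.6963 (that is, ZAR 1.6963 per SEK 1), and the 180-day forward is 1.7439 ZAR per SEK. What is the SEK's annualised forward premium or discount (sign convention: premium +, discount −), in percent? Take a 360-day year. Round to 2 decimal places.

T = 180/360 years.
SEK trades forward at +2.80611% vs spot over the period.
Annualise by dividing by T: 0.0280611 / (180/360) = 0.056122 → 5.61%.

+5.61%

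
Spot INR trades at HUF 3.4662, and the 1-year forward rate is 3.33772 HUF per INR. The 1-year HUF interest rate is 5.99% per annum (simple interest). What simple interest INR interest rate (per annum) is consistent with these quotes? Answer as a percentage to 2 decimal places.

T = 1 year.
CIP gives F = S · g_HUF/g_INR, so g_HUF/g_INR = 3.33772/3.4662 = 0.9629335.
The HUF side grows by 1 + 0.0599×1 = 1.059900.
Hence g_INR = 1.1006991.
(1.1006991 − 1)/T = 0.100699, i.e. 10.07%.

10.07%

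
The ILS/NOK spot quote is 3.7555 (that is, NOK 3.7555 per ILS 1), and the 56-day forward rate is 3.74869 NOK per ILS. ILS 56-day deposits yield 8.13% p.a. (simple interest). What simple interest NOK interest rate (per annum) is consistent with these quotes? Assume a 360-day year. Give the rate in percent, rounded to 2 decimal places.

T = 56/360 years.
CIP gives F = S · g_NOK/g_ILS, so g_NOK/g_ILS = 3.74869/3.7555 = 0.9981867.
ILS growth factor: 1 + 0.0813×56/360 = 1.0126467.
That pins the NOK growth at 1.0108105.
r = (1.0108105 − 1)/(56/360) = 0.069496 → 6.95%.

6.95%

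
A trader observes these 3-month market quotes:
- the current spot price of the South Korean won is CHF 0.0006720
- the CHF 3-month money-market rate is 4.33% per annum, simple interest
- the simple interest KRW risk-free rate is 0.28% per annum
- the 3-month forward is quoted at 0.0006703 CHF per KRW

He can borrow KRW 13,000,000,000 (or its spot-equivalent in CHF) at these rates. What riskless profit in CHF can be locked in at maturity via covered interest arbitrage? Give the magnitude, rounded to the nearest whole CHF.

T = 3/12 years.
Route A — deposit KRW, sell forward: 13,000,000,000 × 1.000700 × 0.0006703 = CHF 8,719,999.73.
Route B — convert at spot, deposit CHF: 13,000,000,000 × 0.0006720 × 1.010825 = CHF 8,830,567.20.
The quoted forward undervalues KRW, so borrow KRW, convert to CHF at spot, deposit the CHF at 4.33%, and buy KRW forward at 0.0006703 to cover the loan.
The gap between the two covered legs is CHF 110,567.

CHF 110,567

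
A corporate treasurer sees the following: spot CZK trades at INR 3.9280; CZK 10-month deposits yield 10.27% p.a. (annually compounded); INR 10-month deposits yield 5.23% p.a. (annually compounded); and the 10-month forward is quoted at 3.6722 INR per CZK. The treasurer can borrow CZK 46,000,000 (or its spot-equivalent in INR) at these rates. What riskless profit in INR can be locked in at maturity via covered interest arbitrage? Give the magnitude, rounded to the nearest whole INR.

INR 5,270,346

T = 10/12 years.
Keep in CZK, deliver into the forward: 46,000,000·1.0848786074·3.6722 = INR 183,258,996.22.
Swap to INR now, deposit: 46,000,000·3.9280·1.04339714008 = INR 188,529,342.45.
The quoted forward undervalues CZK, so borrow CZK, convert to INR at spot, deposit the INR at 5.23%, and buy CZK forward at 3.6722 to cover the loan.
Arbitrage profit = |183,258,996.22 − 188,529,342.45| = INR 5,270,346.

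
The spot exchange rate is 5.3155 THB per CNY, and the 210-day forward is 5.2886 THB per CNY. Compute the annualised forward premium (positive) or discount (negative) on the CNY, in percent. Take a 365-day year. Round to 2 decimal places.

T = 210/365 years.
(F − S)/S = (5.2886 − 5.3155)/5.3155 = -0.0050607.
Per annum: -0.0050607 / (210/365) = -0.008796 = -0.88%.

-0.88%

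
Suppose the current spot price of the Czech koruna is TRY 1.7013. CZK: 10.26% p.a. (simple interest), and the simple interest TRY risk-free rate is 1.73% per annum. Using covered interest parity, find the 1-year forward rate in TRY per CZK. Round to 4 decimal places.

1.5697

T = 1 year.
TRY growth factor: 1 + 0.0173×1 = 1.017300.
CZK accumulates by 1 + 0.1026×1 = 1.102600.
So F = 1.7013 × 1.017300 / 1.102600 = 1.569683 (TRY/CZK).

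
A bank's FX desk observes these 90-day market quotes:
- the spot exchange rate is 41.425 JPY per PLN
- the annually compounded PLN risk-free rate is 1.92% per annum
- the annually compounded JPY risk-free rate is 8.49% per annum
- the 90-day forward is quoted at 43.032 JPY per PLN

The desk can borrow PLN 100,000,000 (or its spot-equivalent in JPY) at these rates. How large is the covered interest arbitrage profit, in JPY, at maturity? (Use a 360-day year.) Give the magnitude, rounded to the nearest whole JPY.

JPY 95,951,995

T = 90/360 years.
Keep in PLN, deliver into the forward: 100,000,000·1.004765822035·43.032 = JPY 4,323,708,285.38.
Swap to JPY now, deposit: 100,000,000·41.425·1.020580878793 = JPY 4,227,756,290.40.
The quoted forward overvalues PLN, so borrow JPY, buy PLN at spot, deposit the PLN at 1.92%, and sell the proceeds forward at 43.032.
Profit = 4,323,708,285.38 − 4,227,756,290.40 = JPY 95,951,995.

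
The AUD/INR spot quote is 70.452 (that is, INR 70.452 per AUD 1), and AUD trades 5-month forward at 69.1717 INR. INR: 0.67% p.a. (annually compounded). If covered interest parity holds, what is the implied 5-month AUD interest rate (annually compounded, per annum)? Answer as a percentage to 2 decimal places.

5.20%

T = 5/12 years.
F/S = 69.1717/70.452 = 0.9818273 = (growth of INR) / (growth of AUD).
The INR side grows by (1 + 0.0067)^(5/12) = 1.0027862.
That pins the AUD growth at 1.0213468.
Annualise: 1.0213468^(12/5) − 1 = 0.052000 = 5.20%.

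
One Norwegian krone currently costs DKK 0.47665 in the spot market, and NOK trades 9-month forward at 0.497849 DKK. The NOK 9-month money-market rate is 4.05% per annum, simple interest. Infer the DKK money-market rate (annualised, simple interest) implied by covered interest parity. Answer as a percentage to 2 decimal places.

10.16%

T = 9/12 years.
By CIP, F/S equals the DKK-to-NOK growth ratio: 0.497849/0.47665 = 1.0444750.
NOK growth factor: 1 + 0.0405×9/12 = 1.030375.
So the DKK growth factor = 1.0762009.
r = (1.0762009 − 1)/(9/12) = 0.101601 → 10.16%.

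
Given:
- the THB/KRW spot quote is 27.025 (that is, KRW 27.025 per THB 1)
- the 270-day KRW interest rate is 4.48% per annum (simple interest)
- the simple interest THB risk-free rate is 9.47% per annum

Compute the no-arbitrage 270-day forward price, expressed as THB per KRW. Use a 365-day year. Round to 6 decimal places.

T = 270/365 years.
KRW accumulates by 1 + 0.0448×270/365 = 1.0331397.
THB growth factor: 1 + 0.0947×270/365 = 1.0700521.
Forward (KRW per THB) = 27.025 × 1.0331397 / 1.0700521 = 26.09275.
Quoted the other way: 1/26.09275 = 0.038325 THB per KRW.

0.038325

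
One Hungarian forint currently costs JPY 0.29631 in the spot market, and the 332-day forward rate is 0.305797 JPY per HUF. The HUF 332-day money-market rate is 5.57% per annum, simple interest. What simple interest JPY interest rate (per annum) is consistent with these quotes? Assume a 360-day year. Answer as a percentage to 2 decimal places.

T = 332/360 years.
F/S = 0.305797/0.29631 = 1.0320171 = (growth of JPY) / (growth of HUF).
HUF growth factor: 1 + 0.0557×332/360 = 1.0513678.
That pins the JPY growth at 1.0850295.
r = (1.0850295 − 1)/(332/360) = 0.092201 → 9.22%.

9.22%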